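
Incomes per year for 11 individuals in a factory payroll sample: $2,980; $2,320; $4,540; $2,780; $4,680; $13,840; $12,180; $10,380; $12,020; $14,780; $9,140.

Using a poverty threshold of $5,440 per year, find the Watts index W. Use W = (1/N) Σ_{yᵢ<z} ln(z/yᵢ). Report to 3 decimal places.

0.223

Incomes under z: $2,320, $2,780, $2,980, $4,540, $4,680 (q = 5 of N = 11).
Log gaps: ln(5440/2320) = 0.8522; ln(5440/2780) = 0.6713; ln(5440/2980) = 0.6019; ln(5440/4540) = 0.1809; ln(5440/4680) = 0.1505.
W = 2.456729 / 11 = 0.223.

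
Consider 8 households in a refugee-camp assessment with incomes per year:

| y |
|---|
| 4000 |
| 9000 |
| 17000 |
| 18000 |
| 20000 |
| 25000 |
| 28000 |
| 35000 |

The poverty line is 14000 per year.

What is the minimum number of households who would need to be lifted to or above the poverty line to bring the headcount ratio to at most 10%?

2 of the 8 households are poor, so H = 2/8 = 0.250.
A headcount ratio of at most 10% allows at most ⌊0.10 × 8⌋ = 0 poor households.
So at least 2 − 0 = 2 must be lifted.

2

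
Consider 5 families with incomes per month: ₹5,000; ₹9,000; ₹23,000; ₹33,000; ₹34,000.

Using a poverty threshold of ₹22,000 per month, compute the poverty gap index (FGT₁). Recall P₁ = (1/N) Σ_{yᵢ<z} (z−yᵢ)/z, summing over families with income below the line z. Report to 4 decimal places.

Below z: ₹5,000, ₹9,000 (q = 2 of N = 5).
Shortfall ratios: (22000−5000)/22000 = 0.7727; (22000−9000)/22000 = 0.5909.
Sum of shortfalls = 1.363636; P₁ averages over all N: 1.363636 / 5 = 0.2727.

0.2727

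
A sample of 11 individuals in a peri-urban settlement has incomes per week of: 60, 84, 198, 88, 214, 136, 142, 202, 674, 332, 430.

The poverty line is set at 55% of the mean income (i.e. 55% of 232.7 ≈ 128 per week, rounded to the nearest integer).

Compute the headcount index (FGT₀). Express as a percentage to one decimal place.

27.3%

3 of the 11 individuals have income below 128.
H = 3/11 = 27.3%.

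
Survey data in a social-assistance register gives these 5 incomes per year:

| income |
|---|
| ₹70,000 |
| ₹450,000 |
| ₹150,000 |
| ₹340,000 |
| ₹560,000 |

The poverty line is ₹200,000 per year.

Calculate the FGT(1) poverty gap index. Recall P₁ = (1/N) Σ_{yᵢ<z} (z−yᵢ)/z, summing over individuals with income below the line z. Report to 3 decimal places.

Poor units: ₹70,000, ₹150,000 (q = 2 of N = 5).
Shortfall ratios: (200000−70000)/200000 = 0.6500; (200000−150000)/200000 = 0.2500.
Sum of shortfalls = 0.900000; P₁ averages over all N: 0.900000 / 5 = 0.180.

0.180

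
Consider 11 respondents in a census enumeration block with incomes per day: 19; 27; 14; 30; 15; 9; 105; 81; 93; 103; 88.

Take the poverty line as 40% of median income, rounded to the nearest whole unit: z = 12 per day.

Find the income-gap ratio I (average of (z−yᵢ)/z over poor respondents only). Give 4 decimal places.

Incomes under z: 9 (q = 1 of N = 11).
Relative gaps: 0.2500; sum = 0.250000.
The income-gap ratio divides by q (the poor only): 0.250000 / 1 = 0.2500.

0.2500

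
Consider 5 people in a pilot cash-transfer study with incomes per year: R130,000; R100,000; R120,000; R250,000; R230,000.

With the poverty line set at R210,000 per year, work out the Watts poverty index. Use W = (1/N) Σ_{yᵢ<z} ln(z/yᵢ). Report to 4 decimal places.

Poor units: R100,000, R120,000, R130,000 (q = 3 of N = 5).
ln(z/y) terms: ln(210000/100000) = 0.7419; ln(210000/120000) = 0.5596; ln(210000/130000) = 0.4796.
W = 1.781126 / 5 = 0.3562.

0.3562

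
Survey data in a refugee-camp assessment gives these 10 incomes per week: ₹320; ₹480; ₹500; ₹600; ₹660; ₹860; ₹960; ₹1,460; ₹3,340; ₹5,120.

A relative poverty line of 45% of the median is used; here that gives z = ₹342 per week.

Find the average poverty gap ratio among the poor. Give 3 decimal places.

0.064

Poor units: ₹320 (q = 1 of N = 10).
Relative gaps: 0.0643; sum = 0.064327.
I averages over the q = 1 poor units only: 0.064327 / 1 = 0.064.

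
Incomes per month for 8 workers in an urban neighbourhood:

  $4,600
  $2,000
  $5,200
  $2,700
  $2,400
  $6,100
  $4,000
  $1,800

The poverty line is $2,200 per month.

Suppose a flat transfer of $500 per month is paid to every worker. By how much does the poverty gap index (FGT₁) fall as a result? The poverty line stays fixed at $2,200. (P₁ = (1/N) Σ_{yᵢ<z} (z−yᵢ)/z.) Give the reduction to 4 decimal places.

0.0341

Before: below the line — $1,800, $2,000; poverty gap index (FGT₁) = 0.034091.
After the $500 transfer: below the line — none; poverty gap index (FGT₁) = 0.000000.
Reduction = 0.034091 − 0.000000 = 0.0341.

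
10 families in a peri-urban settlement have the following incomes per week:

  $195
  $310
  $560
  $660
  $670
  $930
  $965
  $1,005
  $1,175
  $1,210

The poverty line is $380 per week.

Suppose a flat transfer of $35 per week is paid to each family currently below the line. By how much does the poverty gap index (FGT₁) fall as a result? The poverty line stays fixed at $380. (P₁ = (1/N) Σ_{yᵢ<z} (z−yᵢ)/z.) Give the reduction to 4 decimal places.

0.0184

Before: below the line — $195, $310; poverty gap index (FGT₁) = 0.067105.
After the $35 transfer: below the line — $230, $345; poverty gap index (FGT₁) = 0.048684.
Reduction = 0.067105 − 0.048684 = 0.0184.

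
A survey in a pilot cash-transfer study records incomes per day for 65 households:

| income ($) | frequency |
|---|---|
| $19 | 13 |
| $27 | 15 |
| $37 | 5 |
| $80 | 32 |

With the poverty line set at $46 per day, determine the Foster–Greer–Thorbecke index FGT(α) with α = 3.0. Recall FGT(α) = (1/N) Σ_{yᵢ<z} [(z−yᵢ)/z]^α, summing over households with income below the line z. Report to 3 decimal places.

0.057

Incomes under z: 13×$19, 15×$27, 5×$37 (q = 33 of N = 65).
Relative gaps: (46−19)/46 = 0.5870 (×13); (46−27)/46 = 0.4130 (×15); (46−37)/46 = 0.1957 (×5).
Raised to α = 3.0: 0.20222 (×13); 0.07047 (×15); 0.00749 (×5).
Sum = 3.723278; FGT(3.0) = 3.723278 / 65 = 0.057.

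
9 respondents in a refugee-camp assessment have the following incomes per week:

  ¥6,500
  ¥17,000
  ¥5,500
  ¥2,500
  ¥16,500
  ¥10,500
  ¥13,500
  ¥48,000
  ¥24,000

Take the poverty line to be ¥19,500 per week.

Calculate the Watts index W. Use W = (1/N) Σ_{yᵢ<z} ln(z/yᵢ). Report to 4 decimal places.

0.6344

Poor units: ¥2,500, ¥5,500, ¥6,500, ¥10,500, ¥13,500, ¥16,500, ¥17,000 (q = 7 of N = 9).
Log gaps: ln(19500/2500) = 2.0541; ln(19500/5500) = 1.2657; ln(19500/6500) = 1.0986; ln(19500/10500) = 0.6190; ln(19500/13500) = 0.3677; ln(19500/16500) = 0.1671; ln(19500/17000) = 0.1372.
W = 5.709422 / 9 = 0.6344.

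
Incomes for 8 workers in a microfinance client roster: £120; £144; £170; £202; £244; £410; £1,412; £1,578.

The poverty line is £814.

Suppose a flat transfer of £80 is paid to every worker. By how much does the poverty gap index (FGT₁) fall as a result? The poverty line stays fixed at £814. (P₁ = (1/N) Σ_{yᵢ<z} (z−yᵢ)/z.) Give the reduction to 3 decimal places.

Before: below the line — £120, £144, £170, £202, £244, £410; poverty gap index (FGT₁) = 0.55190.
After the £80 transfer: below the line — £200, £224, £250, £282, £324, £490; poverty gap index (FGT₁) = 0.47819.
Reduction = 0.55190 − 0.47819 = 0.074.

0.074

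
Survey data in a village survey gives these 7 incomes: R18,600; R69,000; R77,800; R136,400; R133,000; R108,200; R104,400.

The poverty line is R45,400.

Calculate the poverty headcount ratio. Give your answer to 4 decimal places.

1 of the 7 families have income below R45,400.
H = 1/7 = 0.1429.

0.1429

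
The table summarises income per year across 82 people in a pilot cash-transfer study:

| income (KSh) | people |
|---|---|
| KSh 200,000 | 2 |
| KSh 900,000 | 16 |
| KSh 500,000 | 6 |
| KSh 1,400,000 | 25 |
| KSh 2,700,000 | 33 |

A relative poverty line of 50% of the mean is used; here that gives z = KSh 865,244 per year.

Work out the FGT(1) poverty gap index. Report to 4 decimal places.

0.0496

Poor units: 2×KSh 200,000, 6×KSh 500,000 (q = 8 of N = 82).
Gap ratios (z−y)/z: (865244−200000)/865244 = 0.7689 (×2); (865244−500000)/865244 = 0.4221 (×6).
Σ = 4.070473. Dividing by the full population N = 82 gives P₁ = 0.0496.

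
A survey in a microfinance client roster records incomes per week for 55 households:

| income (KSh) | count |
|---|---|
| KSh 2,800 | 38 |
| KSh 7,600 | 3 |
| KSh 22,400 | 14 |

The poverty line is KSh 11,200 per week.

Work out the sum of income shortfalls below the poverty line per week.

Incomes under z: 38×KSh 2,800, 3×KSh 7,600 (q = 41 of N = 55).
Individual gaps: 38×(11200−2800) = 319200; 3×(11200−7600) = 10800.
Aggregate gap = KSh 330,000.

KSh 330,000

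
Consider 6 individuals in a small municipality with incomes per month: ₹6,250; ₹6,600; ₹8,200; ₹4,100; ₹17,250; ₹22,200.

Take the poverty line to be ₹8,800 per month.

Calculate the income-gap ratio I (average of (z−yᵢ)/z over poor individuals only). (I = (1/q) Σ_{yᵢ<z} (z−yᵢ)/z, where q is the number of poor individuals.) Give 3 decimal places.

0.286

Incomes under z: ₹4,100, ₹6,250, ₹6,600, ₹8,200 (q = 4 of N = 6).
Relative gaps: 0.5341, 0.2898, 0.2500, 0.0682; sum = 1.142045.
The income-gap ratio divides by q (the poor only): 1.142045 / 4 = 0.286.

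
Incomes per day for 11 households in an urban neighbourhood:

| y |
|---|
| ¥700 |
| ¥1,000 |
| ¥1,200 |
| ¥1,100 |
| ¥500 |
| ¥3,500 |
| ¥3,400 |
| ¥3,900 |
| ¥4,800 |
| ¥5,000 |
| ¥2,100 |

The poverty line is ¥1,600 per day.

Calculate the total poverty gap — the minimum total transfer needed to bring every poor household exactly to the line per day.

Below the line: ¥500, ¥700, ¥1,000, ¥1,100, ¥1,200 (q = 5 of N = 11).
Individual gaps: 1600−500 = 1100; 1600−700 = 900; 1600−1000 = 600; 1600−1100 = 500; 1600−1200 = 400.
Aggregate gap = ¥3,500.

¥3,500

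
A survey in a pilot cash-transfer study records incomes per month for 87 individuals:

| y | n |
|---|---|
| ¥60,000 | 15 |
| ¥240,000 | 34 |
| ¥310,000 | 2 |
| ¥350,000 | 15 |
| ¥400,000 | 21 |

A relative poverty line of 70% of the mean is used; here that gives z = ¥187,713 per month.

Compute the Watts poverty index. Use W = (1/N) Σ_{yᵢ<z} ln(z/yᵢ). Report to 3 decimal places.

0.197

Incomes under z: 15×¥60,000 (q = 15 of N = 87).
Log gaps: ln(187713/60000) = 1.1406 (×15).
W = 17.108545 / 87 = 0.197.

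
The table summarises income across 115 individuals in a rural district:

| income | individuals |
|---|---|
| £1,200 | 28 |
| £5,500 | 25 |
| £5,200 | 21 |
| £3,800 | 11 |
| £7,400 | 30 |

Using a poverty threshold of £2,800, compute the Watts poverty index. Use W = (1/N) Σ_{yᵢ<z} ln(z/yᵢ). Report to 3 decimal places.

0.206

Below the line: 28×£1,200 (q = 28 of N = 115).
Log shortfalls: ln(2800/1200) = 0.8473 (×28).
W = 23.724340 / 115 = 0.206.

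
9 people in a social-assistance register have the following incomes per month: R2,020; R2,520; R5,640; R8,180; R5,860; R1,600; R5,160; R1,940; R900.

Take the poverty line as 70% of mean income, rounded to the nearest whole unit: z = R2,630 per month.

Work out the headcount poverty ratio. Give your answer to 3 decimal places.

0.556

5 of the 9 people have income below R2,630.
H = 5/9 = 0.556.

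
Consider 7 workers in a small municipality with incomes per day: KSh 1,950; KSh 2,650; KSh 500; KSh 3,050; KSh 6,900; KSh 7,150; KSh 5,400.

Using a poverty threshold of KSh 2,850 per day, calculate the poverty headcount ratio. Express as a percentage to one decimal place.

42.9%

3 of the 7 workers have income below KSh 2,850.
H = 3/7 = 42.9%.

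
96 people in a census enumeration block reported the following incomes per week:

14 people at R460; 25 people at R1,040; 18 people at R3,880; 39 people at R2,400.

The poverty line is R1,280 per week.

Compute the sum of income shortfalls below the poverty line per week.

R17,480

Below the line: 14×R460, 25×R1,040 (q = 39 of N = 96).
Individual gaps: 14×(1280−460) = 11480; 25×(1280−1040) = 6000.
Aggregate gap = R17,480.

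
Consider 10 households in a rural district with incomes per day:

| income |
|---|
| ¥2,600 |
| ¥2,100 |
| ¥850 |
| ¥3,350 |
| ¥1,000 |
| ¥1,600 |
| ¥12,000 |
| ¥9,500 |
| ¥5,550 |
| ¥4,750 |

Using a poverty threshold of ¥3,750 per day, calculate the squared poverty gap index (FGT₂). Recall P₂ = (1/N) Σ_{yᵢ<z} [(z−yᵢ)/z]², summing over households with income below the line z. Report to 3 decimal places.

Incomes under z: ¥850, ¥1,000, ¥1,600, ¥2,100, ¥2,600, ¥3,350 (q = 6 of N = 10).
Shortfall ratios: (3750−850)/3750 = 0.7733; (3750−1000)/3750 = 0.7333; (3750−1600)/3750 = 0.5733; (3750−2100)/3750 = 0.4400; (3750−2600)/3750 = 0.3067; (3750−3350)/3750 = 0.1067.
Squared: 0.5980; 0.5378; 0.3287; 0.1936; 0.0940; 0.0114.
Sum = 1.763556; P₂ = 1.763556 / 10 = 0.176.

0.176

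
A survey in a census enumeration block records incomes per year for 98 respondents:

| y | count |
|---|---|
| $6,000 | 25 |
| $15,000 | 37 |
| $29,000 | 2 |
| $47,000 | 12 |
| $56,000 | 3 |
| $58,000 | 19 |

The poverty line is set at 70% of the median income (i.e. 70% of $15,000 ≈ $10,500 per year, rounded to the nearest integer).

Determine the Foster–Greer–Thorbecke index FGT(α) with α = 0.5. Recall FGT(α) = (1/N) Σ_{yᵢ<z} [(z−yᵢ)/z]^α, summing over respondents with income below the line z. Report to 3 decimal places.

0.167

Poor units: 25×$6,000 (q = 25 of N = 98).
Gap ratios (z−y)/z: (10500−6000)/10500 = 0.4286 (×25).
Raised to α = 0.5: 0.65465 (×25).
Sum = 16.366342; FGT(0.5) = 16.366342 / 98 = 0.167.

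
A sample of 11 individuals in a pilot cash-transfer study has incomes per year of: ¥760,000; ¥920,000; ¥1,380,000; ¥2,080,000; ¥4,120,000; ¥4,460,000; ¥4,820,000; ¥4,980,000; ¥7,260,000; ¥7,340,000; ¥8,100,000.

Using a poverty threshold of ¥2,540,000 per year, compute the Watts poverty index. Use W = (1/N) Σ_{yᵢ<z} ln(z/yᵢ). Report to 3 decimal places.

0.276

Below z: ¥760,000, ¥920,000, ¥1,380,000, ¥2,080,000 (q = 4 of N = 11).
Log shortfalls: ln(2540000/760000) = 1.2066; ln(2540000/920000) = 1.0155; ln(2540000/1380000) = 0.6101; ln(2540000/2080000) = 0.1998.
W = 3.032023 / 11 = 0.276.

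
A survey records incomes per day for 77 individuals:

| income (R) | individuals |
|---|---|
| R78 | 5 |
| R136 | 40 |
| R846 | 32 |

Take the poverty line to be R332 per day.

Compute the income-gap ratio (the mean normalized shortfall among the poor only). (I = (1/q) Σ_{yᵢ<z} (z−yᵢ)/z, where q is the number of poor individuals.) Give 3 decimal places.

Poor units: 5×R78, 40×R136 (q = 45 of N = 77).
Relative gaps: 0.7651 (×5), 0.5904 (×40); sum = 27.439759.
I averages over the q = 45 poor units only: 27.439759 / 45 = 0.610.

0.610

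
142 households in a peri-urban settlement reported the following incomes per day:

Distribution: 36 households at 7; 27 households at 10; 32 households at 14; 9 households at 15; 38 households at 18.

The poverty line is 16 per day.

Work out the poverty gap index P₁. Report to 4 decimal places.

Below z: 36×7, 27×10, 32×14, 9×15 (q = 104 of N = 142).
Normalized shortfalls: (16−7)/16 = 0.5625 (×36); (16−10)/16 = 0.3750 (×27); (16−14)/16 = 0.1250 (×32); (16−15)/16 = 0.0625 (×9).
Sum of shortfalls = 34.937500; P₁ averages over all N: 34.937500 / 142 = 0.2460.

0.2460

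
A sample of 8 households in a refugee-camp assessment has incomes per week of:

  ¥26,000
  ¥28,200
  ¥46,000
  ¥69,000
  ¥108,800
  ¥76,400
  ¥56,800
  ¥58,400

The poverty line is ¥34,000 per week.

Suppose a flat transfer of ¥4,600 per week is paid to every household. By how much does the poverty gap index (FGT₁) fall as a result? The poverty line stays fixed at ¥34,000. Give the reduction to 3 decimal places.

0.034

Before: below the line — ¥26,000, ¥28,200; poverty gap index (FGT₁) = 0.05074.
After the ¥4,600 transfer: below the line — ¥30,600, ¥32,800; poverty gap index (FGT₁) = 0.01691.
Reduction = 0.05074 − 0.01691 = 0.034.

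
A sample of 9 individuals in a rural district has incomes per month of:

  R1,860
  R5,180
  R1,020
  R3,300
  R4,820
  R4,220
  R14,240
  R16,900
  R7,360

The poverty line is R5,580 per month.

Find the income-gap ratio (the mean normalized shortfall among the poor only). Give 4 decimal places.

Incomes under z: R1,020, R1,860, R3,300, R4,220, R4,820, R5,180 (q = 6 of N = 9).
Relative gaps: 0.8172, 0.6667, 0.4086, 0.2437, 0.1362, 0.0717; sum = 2.344086.
I averages over the q = 6 poor units only: 2.344086 / 6 = 0.3907.

0.3907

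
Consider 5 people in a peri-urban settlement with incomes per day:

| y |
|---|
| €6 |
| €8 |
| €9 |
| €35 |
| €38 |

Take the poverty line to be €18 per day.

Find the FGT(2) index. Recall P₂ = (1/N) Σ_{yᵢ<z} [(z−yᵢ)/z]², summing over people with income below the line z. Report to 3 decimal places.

0.201

Below z: €6, €8, €9 (q = 3 of N = 5).
Normalized shortfalls: (18−6)/18 = 0.6667; (18−8)/18 = 0.5556; (18−9)/18 = 0.5000.
Squared: 0.4444; 0.3086; 0.2500.
Sum = 1.003086; P₂ = 1.003086 / 5 = 0.201.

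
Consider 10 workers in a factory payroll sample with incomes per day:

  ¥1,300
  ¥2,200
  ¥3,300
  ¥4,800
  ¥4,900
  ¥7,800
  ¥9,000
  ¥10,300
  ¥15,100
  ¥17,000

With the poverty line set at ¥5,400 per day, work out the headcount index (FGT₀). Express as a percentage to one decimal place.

5 of the 10 workers have income below ¥5,400.
H = 5/10 = 50.0%.

50.0%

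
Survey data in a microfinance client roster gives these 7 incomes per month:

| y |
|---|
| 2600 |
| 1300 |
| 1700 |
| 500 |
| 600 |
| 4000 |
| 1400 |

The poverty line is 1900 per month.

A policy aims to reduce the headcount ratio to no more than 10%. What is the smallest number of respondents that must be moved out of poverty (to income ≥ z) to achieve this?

5

5 of the 7 respondents are poor, so H = 5/7 = 0.714.
A headcount ratio of at most 10% allows at most ⌊0.10 × 7⌋ = 0 poor respondents.
So at least 5 − 0 = 5 must be lifted.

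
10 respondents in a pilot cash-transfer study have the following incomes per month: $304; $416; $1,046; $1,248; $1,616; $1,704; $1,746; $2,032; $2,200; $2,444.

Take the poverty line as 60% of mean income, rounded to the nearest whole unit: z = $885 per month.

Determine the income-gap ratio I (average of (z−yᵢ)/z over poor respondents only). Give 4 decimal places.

Below the line: $304, $416 (q = 2 of N = 10).
Relative gaps: 0.6565, 0.5299; sum = 1.186441.
I averages over the q = 2 poor units only: 1.186441 / 2 = 0.5932.

0.5932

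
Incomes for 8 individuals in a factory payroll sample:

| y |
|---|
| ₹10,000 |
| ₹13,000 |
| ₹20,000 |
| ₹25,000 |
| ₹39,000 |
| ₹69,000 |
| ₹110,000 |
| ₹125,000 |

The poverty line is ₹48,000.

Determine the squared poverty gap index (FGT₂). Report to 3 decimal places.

Poor units: ₹10,000, ₹13,000, ₹20,000, ₹25,000, ₹39,000 (q = 5 of N = 8).
Normalized shortfalls: (48000−10000)/48000 = 0.7917; (48000−13000)/48000 = 0.7292; (48000−20000)/48000 = 0.5833; (48000−25000)/48000 = 0.4792; (48000−39000)/48000 = 0.1875.
Squared: 0.6267; 0.5317; 0.3403; 0.2296; 0.0352.
Sum = 1.763455; P₂ = 1.763455 / 8 = 0.220.

0.220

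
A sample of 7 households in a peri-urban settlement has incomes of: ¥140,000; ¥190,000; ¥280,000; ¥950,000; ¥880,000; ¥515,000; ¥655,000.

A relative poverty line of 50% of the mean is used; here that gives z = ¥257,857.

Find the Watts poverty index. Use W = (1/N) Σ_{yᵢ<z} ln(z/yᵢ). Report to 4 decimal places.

Incomes under z: ¥140,000, ¥190,000 (q = 2 of N = 7).
Log shortfalls: ln(257857/140000) = 0.6108; ln(257857/190000) = 0.3054.
W = 0.916144 / 7 = 0.1309.

0.1309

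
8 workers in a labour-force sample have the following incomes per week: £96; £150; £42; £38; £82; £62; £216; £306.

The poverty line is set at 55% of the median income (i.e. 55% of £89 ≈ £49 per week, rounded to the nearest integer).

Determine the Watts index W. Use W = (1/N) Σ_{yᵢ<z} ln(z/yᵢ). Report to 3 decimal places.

Below the line: £38, £42 (q = 2 of N = 8).
Log shortfalls: ln(49/38) = 0.2542; ln(49/42) = 0.1542.
W = 0.408385 / 8 = 0.051.

0.051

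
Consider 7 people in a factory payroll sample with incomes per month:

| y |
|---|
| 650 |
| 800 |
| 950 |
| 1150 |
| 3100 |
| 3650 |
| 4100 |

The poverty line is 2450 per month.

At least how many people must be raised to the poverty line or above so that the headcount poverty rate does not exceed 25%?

Currently q = 4 of N = 7 are below the line (H = 0.571).
A headcount ratio of at most 25% allows at most ⌊0.25 × 7⌋ = 1 poor people.
So at least 4 − 1 = 3 must be lifted.

3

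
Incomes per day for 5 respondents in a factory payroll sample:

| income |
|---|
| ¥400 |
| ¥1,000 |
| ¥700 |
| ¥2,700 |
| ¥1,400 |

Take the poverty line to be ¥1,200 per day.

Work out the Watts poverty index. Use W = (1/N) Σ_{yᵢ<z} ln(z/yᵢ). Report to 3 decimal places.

0.364

Below the line: ¥400, ¥700, ¥1,000 (q = 3 of N = 5).
Log gaps: ln(1200/400) = 1.0986; ln(1200/700) = 0.5390; ln(1200/1000) = 0.1823.
W = 1.819930 / 5 = 0.364.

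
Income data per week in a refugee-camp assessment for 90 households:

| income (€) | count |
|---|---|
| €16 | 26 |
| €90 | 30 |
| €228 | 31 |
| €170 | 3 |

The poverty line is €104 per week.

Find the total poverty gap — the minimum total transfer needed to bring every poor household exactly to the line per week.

Incomes under z: 26×€16, 30×€90 (q = 56 of N = 90).
Individual gaps: 26×(104−16) = 2288; 30×(104−90) = 420.
Aggregate gap = €2,708.

€2,708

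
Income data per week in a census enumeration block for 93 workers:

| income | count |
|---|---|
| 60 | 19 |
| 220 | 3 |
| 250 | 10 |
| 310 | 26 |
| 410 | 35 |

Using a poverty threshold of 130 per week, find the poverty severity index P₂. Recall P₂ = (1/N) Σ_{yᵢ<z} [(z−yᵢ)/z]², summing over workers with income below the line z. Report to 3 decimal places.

Below z: 19×60 (q = 19 of N = 93).
Normalized shortfalls: (130−60)/130 = 0.5385 (×19).
Squared: 0.2899 (×19).
Sum = 5.508876; P₂ = 5.508876 / 93 = 0.059.

0.059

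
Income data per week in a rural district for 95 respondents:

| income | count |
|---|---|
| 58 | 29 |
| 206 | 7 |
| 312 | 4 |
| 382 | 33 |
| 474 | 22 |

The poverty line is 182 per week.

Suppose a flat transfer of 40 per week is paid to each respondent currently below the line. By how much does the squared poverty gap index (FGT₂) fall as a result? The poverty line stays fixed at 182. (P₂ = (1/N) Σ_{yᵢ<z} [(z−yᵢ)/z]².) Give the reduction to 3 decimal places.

0.077

Before: below the line — 29×58; squared poverty gap index (FGT₂) = 0.14170.
After the 40 transfer: below the line — 29×98; squared poverty gap index (FGT₂) = 0.06503.
Reduction = 0.14170 − 0.06503 = 0.077.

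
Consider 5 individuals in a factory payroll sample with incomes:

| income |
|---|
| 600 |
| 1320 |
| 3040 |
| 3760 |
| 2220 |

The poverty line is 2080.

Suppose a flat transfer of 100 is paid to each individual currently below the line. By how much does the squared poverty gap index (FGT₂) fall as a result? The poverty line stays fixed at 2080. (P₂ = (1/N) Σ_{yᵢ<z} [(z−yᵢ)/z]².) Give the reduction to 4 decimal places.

0.0198

Before: below the line — 600, 1320; squared poverty gap index (FGT₂) = 0.127959.
After the 100 transfer: below the line — 700, 1420; squared poverty gap index (FGT₂) = 0.108173.
Reduction = 0.127959 − 0.108173 = 0.0198.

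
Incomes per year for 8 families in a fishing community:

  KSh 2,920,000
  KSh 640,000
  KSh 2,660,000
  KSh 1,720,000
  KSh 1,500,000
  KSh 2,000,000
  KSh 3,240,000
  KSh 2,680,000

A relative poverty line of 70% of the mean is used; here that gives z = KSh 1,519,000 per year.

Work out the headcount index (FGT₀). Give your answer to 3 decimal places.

2 of the 8 families have income below KSh 1,519,000.
H = 2/8 = 0.250.

0.250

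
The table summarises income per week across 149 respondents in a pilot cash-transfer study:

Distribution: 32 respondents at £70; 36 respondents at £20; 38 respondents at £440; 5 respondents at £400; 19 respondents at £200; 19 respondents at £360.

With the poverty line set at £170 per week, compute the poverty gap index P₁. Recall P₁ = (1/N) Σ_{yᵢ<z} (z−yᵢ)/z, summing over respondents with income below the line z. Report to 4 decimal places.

0.3395

Incomes under z: 36×£20, 32×£70 (q = 68 of N = 149).
Normalized shortfalls: (170−20)/170 = 0.8824 (×36); (170−70)/170 = 0.5882 (×32).
Σ = 50.588235. Dividing by the full population N = 149 gives P₁ = 0.3395.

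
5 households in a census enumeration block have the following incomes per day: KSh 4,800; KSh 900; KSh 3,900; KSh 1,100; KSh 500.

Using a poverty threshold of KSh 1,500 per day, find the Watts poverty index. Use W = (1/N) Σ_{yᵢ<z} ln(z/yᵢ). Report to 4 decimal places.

0.3839

Incomes under z: KSh 500, KSh 900, KSh 1,100 (q = 3 of N = 5).
Log shortfalls: ln(1500/500) = 1.0986; ln(1500/900) = 0.5108; ln(1500/1100) = 0.3102.
W = 1.919593 / 5 = 0.3839.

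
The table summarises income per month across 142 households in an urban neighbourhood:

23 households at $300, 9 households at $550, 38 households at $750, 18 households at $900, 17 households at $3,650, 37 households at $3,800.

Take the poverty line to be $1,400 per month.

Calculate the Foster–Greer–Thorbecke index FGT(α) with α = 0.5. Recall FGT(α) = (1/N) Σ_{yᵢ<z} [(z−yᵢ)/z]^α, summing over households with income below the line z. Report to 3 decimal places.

0.451

Incomes under z: 23×$300, 9×$550, 38×$750, 18×$900 (q = 88 of N = 142).
Relative gaps: (1400−300)/1400 = 0.7857 (×23); (1400−550)/1400 = 0.6071 (×9); (1400−750)/1400 = 0.4643 (×38); (1400−900)/1400 = 0.3571 (×18).
Raised to α = 0.5: 0.88641 (×23); 0.77919 (×9); 0.68139 (×38); 0.59761 (×18).
Sum = 64.049757; FGT(0.5) = 64.049757 / 142 = 0.451.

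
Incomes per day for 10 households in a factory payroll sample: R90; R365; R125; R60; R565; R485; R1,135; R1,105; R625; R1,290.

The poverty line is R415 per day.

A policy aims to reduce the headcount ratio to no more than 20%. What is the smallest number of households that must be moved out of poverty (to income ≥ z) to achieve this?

Currently q = 4 of N = 10 are below the line (H = 0.400).
A headcount ratio of at most 20% allows at most ⌊0.20 × 10⌋ = 2 poor households.
So at least 4 − 2 = 2 must be lifted.

2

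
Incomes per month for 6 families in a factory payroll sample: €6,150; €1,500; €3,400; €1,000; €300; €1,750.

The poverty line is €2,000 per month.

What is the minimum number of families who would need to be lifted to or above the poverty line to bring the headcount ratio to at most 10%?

4

Currently q = 4 of N = 6 are below the line (H = 0.667).
A headcount ratio of at most 10% allows at most ⌊0.10 × 6⌋ = 0 poor families.
So at least 4 − 0 = 4 must be lifted.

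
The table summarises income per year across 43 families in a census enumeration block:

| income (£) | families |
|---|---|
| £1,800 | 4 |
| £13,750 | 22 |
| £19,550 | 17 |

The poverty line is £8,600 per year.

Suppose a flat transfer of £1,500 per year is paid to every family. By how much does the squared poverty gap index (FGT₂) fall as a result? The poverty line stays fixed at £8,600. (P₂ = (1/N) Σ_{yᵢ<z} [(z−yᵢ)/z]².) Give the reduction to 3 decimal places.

0.023

Before: below the line — 4×£1,800; squared poverty gap index (FGT₂) = 0.05816.
After the £1,500 transfer: below the line — 4×£3,300; squared poverty gap index (FGT₂) = 0.03533.
Reduction = 0.05816 − 0.03533 = 0.023.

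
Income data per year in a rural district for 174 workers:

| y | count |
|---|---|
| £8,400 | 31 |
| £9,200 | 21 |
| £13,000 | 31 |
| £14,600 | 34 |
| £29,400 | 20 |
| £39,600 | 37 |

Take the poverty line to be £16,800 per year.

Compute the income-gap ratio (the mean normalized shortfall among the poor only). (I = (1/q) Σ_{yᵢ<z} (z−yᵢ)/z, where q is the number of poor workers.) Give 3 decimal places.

Below the line: 31×£8,400, 21×£9,200, 31×£13,000, 34×£14,600 (q = 117 of N = 174).
Relative gaps: 0.5000 (×31), 0.4524 (×21), 0.2262 (×31), 0.1310 (×34); sum = 36.464286.
I averages over the q = 117 poor units only: 36.464286 / 117 = 0.312.

0.312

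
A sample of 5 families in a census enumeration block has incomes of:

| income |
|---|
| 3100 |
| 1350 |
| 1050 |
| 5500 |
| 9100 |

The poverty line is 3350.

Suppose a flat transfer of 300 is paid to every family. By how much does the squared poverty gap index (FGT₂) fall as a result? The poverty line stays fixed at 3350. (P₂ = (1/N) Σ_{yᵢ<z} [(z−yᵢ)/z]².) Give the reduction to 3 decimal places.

Before: below the line — 1050, 1350, 3100; squared poverty gap index (FGT₂) = 0.16667.
After the 300 transfer: below the line — 1350, 1650; squared poverty gap index (FGT₂) = 0.12279.
Reduction = 0.16667 − 0.12279 = 0.044.

0.044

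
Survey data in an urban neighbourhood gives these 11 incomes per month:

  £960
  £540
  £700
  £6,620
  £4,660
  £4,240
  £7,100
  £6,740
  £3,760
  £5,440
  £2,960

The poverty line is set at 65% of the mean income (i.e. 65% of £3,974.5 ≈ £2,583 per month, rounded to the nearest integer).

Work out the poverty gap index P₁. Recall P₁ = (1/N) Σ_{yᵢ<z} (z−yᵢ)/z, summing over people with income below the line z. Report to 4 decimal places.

0.1953

Below the line: £540, £700, £960 (q = 3 of N = 11).
Gap ratios (z−y)/z: (2583−540)/2583 = 0.7909; (2583−700)/2583 = 0.7290; (2583−960)/2583 = 0.6283.
Sum of shortfalls = 2.148277; P₁ averages over all N: 2.148277 / 11 = 0.1953.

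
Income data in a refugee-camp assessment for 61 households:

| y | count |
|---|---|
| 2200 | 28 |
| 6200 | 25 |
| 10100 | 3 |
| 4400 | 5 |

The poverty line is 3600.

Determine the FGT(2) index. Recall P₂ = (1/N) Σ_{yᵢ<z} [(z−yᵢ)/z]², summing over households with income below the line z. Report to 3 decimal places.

0.069

Below the line: 28×2200 (q = 28 of N = 61).
Relative gaps: (3600−2200)/3600 = 0.3889 (×28).
Squared: 0.1512 (×28).
Sum = 4.234568; P₂ = 4.234568 / 61 = 0.069.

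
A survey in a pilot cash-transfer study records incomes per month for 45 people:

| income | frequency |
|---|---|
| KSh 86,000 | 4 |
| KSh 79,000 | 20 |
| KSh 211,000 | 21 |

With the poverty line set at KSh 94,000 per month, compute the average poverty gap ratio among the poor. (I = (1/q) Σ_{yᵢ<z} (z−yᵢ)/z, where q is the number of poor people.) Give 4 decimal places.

Below z: 20×KSh 79,000, 4×KSh 86,000 (q = 24 of N = 45).
Shortfall ratios (z−y)/z: 0.1596 (×20), 0.0851 (×4); sum = 3.531915.
The income-gap ratio divides by q (the poor only): 3.531915 / 24 = 0.1472.

0.1472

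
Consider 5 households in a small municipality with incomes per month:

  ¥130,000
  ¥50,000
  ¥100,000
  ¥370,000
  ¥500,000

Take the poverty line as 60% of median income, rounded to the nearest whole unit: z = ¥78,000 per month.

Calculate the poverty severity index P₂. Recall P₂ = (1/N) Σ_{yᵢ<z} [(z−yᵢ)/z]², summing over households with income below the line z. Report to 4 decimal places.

Below the line: ¥50,000 (q = 1 of N = 5).
Shortfall ratios: (78000−50000)/78000 = 0.3590.
Squared: 0.1289.
Sum = 0.128863; P₂ = 0.128863 / 5 = 0.0258.

0.0258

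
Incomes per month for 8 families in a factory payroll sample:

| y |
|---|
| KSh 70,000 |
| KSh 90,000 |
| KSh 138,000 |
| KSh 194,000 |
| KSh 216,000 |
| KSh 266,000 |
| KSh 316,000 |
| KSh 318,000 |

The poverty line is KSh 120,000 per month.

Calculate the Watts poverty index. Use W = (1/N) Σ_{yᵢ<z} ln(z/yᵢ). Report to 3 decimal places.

Below z: KSh 70,000, KSh 90,000 (q = 2 of N = 8).
ln(z/y) terms: ln(120000/70000) = 0.5390; ln(120000/90000) = 0.2877.
W = 0.826679 / 8 = 0.103.

0.103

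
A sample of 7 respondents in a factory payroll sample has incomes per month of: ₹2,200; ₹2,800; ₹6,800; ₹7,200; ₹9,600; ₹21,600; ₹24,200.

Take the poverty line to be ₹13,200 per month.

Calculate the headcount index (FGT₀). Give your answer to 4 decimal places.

0.7143

5 of the 7 respondents have income below ₹13,200.
H = 5/7 = 0.7143.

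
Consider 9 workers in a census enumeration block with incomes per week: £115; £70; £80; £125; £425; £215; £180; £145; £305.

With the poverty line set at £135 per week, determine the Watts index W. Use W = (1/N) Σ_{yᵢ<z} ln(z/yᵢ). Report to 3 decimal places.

Incomes under z: £70, £80, £115, £125 (q = 4 of N = 9).
Log shortfalls: ln(135/70) = 0.6568; ln(135/80) = 0.5232; ln(135/115) = 0.1603; ln(135/125) = 0.0770.
W = 1.417331 / 9 = 0.157.

0.157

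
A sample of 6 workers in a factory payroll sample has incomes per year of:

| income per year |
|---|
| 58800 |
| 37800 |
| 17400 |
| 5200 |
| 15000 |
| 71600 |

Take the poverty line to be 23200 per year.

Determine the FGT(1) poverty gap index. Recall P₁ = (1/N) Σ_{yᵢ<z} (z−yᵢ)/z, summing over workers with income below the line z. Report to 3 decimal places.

Below the line: 5200, 15000, 17400 (q = 3 of N = 6).
Gap ratios (z−y)/z: (23200−5200)/23200 = 0.7759; (23200−15000)/23200 = 0.3534; (23200−17400)/23200 = 0.2500.
Sum of shortfalls = 1.379310; P₁ averages over all N: 1.379310 / 6 = 0.230.

0.230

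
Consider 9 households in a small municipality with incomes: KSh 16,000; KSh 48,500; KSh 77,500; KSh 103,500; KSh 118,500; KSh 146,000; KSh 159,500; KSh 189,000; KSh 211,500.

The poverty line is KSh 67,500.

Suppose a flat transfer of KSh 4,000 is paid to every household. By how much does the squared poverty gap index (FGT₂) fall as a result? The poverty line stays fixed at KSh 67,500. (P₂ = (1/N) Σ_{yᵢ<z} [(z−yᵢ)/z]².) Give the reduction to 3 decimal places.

Before: below the line — KSh 16,000, KSh 48,500; squared poverty gap index (FGT₂) = 0.07348.
After the KSh 4,000 transfer: below the line — KSh 20,000, KSh 52,500; squared poverty gap index (FGT₂) = 0.06051.
Reduction = 0.07348 − 0.06051 = 0.013.

0.013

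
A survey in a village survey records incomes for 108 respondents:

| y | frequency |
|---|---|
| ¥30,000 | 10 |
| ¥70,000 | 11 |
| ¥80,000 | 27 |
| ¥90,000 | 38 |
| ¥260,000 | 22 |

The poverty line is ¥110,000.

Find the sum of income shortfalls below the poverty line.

¥2,810,000

Incomes under z: 10×¥30,000, 11×¥70,000, 27×¥80,000, 38×¥90,000 (q = 86 of N = 108).
Individual gaps: 10×(110000−30000) = 800000; 11×(110000−70000) = 440000; 27×(110000−80000) = 810000; 38×(110000−90000) = 760000.
Aggregate gap = ¥2,810,000.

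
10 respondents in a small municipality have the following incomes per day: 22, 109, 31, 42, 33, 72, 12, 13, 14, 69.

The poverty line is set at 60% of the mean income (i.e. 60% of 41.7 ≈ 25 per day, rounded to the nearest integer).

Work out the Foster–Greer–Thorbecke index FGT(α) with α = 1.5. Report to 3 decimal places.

Incomes under z: 12, 13, 14, 22 (q = 4 of N = 10).
Normalized shortfalls: (25−12)/25 = 0.5200; (25−13)/25 = 0.4800; (25−14)/25 = 0.4400; (25−22)/25 = 0.1200.
Raised to α = 1.5: 0.37498; 0.33255; 0.29186; 0.04157.
Sum = 1.040963; FGT(1.5) = 1.040963 / 10 = 0.104.

0.104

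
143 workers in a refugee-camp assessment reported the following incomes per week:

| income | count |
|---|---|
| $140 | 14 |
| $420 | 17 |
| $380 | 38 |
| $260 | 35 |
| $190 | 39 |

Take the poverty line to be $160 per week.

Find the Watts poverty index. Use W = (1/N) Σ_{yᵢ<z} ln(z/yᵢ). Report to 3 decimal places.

0.013

Below z: 14×$140 (q = 14 of N = 143).
ln(z/y) terms: ln(160/140) = 0.1335 (×14).
W = 1.869439 / 143 = 0.013.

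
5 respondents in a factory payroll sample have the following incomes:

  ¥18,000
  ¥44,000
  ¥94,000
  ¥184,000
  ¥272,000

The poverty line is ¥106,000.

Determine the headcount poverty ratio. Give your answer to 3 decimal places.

0.600

3 of the 5 respondents have income below ¥106,000.
H = 3/5 = 0.600.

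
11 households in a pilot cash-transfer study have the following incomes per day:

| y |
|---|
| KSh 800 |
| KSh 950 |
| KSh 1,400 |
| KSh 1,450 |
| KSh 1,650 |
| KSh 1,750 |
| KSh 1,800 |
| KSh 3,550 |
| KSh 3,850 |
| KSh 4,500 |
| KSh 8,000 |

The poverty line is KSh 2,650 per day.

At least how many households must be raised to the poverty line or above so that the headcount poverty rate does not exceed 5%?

7 of the 11 households are poor, so H = 7/11 = 0.636.
A headcount ratio of at most 5% allows at most ⌊0.05 × 11⌋ = 0 poor households.
So at least 7 − 0 = 7 must be lifted.

7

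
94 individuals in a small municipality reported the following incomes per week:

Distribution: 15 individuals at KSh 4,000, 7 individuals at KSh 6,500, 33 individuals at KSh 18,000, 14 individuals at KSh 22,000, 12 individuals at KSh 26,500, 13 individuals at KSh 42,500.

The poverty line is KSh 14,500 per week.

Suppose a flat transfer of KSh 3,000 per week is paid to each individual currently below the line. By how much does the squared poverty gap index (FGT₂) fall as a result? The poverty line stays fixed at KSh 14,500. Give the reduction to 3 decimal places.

0.055

Before: below the line — 15×KSh 4,000, 7×KSh 6,500; squared poverty gap index (FGT₂) = 0.10635.
After the KSh 3,000 transfer: below the line — 15×KSh 7,000, 7×KSh 9,500; squared poverty gap index (FGT₂) = 0.05155.
Reduction = 0.10635 − 0.05155 = 0.055.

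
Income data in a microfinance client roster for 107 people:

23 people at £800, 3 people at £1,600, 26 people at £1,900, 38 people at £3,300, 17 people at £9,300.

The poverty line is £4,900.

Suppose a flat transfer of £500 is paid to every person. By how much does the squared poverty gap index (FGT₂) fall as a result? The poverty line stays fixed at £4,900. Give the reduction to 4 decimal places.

0.0858

Before: below the line — 23×£800, 3×£1,600, 26×£1,900, 38×£3,300; squared poverty gap index (FGT₂) = 0.292160.
After the £500 transfer: below the line — 23×£1,300, 3×£2,100, 26×£2,400, 38×£3,800; squared poverty gap index (FGT₂) = 0.206331.
Reduction = 0.292160 − 0.206331 = 0.0858.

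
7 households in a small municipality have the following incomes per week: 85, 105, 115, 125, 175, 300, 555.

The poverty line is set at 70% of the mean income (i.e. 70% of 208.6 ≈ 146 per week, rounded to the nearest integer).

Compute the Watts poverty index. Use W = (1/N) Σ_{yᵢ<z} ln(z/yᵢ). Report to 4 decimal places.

Below the line: 85, 105, 115, 125 (q = 4 of N = 7).
Log shortfalls: ln(146/85) = 0.5410; ln(146/105) = 0.3296; ln(146/115) = 0.2387; ln(146/125) = 0.1553.
W = 1.264569 / 7 = 0.1807.

0.1807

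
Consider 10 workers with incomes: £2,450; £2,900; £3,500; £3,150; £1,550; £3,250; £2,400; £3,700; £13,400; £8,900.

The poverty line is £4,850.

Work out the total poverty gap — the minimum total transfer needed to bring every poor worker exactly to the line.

Below z: £1,550, £2,400, £2,450, £2,900, £3,150, £3,250, £3,500, £3,700 (q = 8 of N = 10).
Individual gaps: 4850−1550 = 3300; 4850−2400 = 2450; 4850−2450 = 2400; 4850−2900 = 1950; 4850−3150 = 1700; 4850−3250 = 1600; 4850−3500 = 1350; 4850−3700 = 1150.
Aggregate gap = £15,900.

£15,900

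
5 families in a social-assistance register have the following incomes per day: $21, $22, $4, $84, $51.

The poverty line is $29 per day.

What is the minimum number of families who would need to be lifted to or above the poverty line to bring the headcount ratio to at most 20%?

2

3 of the 5 families are poor, so H = 3/5 = 0.600.
A headcount ratio of at most 20% allows at most ⌊0.20 × 5⌋ = 1 poor families.
So at least 3 − 1 = 2 must be lifted.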